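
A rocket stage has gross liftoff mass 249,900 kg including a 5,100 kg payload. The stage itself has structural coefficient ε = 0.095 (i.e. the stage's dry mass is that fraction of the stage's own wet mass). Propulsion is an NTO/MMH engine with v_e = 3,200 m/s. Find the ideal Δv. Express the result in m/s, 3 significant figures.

Δv ≈ 6960 m/s

Stage wet mass = m₀ − payload = 249,900 − 5,100 = 244,800 kg.
Stage dry mass = ε × stage wet mass = 0.095 × 244,800 = 23,256 kg.
Burnout mass m_f = stage dry + payload = 23,256 + 5,100 = 28,356 kg.
Rocket equation: Δv = v_e · ln(249,900/28,356) = 3200.0 × ln(8.813) = 3200.0 × 2.1762 ≈ 6964 m/s.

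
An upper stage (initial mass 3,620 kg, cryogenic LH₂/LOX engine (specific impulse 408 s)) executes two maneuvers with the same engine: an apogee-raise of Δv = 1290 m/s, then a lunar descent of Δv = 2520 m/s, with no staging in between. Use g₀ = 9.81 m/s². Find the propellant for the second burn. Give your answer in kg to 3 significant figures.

propellant for the second burn ≈ 1230 kg

v_e = Isp · g₀ = 408 × 9.81 = 4002.5 m/s.
After the first burn: m = 3620 × exp(−1290/4002.5) = 3620 × 0.72448 = 2,622.62 kg.
After the second burn: m = 2,622.62 × exp(−2520/4002.5) = 2,622.62 × 0.53280 = 1,397.33 kg.
Second-burn propellant = 2,622.62 − 1,397.33 = 1,225.29 kg.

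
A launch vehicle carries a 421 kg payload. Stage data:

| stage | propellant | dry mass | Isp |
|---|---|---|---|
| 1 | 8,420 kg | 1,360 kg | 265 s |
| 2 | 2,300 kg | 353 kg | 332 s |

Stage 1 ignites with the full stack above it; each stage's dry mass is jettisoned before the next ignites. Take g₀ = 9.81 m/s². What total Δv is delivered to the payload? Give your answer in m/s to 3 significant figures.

Δv ≈ 7260 m/s

Ignition mass of stage 1 = 8,420+1,360 + 2,300+353 + 421 = 12,854 kg.
Stage 1: m₀ = 12,854 kg, m_f = 12,854 − 8,420 = 4,434 kg; Δv = 265×9.81×ln(2.899) = 2599.7×1.0644 ≈ 2767 m/s.
Stage 2: m₀ = 3,074 kg, m_f = 3,074 − 2,300 = 774 kg; Δv = 332×9.81×ln(3.972) = 3256.9×1.3792 ≈ 4492 m/s.
Total Δv = 2767 + 4492 = 7259 m/s.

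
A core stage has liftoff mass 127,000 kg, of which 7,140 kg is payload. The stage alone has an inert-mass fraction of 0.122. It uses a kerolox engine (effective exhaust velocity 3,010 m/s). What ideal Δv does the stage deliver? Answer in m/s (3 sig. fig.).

Δv ≈ 5310 m/s

Stage wet mass = m₀ − payload = 127,000 − 7,140 = 119,860 kg.
Stage dry mass = ε × stage wet mass = 0.122 × 119,860 = 14,622.9 kg.
Burnout mass m_f = stage dry + payload = 14,622.9 + 7,140 = 21,762.9 kg.
By the Tsiolkovsky rocket equation, Δv = v_e · ln(127,000/21,762.9) = 3010.0 × ln(5.836) = 3010.0 × 1.7640 ≈ 5310 m/s.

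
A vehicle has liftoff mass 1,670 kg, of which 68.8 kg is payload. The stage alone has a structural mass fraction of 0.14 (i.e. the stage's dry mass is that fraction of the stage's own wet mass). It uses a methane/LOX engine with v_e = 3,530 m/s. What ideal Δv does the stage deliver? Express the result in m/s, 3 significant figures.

Stage wet mass = m₀ − payload = 1,670 − 68.8 = 1,601.2 kg.
Stage dry mass = ε × stage wet mass = 0.14 × 1,601.2 = 224.168 kg.
Burnout mass m_f = stage dry + payload = 224.168 + 68.8 = 292.968 kg.
By the Tsiolkovsky rocket equation, Δv = v_e · ln(1,670/292.968) = 3530.0 × ln(5.7) = 3530.0 × 1.7405 ≈ 6144 m/s.

Δv ≈ 6140 m/s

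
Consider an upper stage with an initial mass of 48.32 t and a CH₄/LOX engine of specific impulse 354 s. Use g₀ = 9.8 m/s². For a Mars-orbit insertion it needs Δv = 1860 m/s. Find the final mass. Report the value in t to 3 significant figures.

final mass ≈ 28.3 t

v_e = Isp · g₀ = 354 × 9.8 = 3469.2 m/s.
m₀/m_f = exp(Δv / v_e) = exp(1860 / 3469.2) = exp(0.5361) = 1.7094.
m_f = m₀ / 1.7094 = 48.32 / 1.7094 = 28.2672 t.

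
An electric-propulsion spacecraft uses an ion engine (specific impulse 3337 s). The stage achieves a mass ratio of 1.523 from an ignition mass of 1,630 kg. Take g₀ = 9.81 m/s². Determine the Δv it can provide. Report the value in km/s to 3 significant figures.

Δv ≈ 13.8 km/s

v_e = Isp · g₀ = 3337 × 9.81 = 32736.0 m/s.
Using Δv = v_e ln(m₀/m_f): Δv = v_e · ln(1.523) = 32736.0 × 0.4207 ≈ 13771.4 m/s.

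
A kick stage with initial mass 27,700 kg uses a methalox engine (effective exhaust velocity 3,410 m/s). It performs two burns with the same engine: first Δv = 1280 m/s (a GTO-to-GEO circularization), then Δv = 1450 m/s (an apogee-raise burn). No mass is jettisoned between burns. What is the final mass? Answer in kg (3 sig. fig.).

final mass ≈ 12400 kg

After the first burn: m = 27700 × exp(−1280/3410.0) = 27700 × 0.68704 = 19,031 kg.
After the second burn: m = 19,031 × exp(−1450/3410.0) = 19,031 × 0.65363 = 12,439.2 kg.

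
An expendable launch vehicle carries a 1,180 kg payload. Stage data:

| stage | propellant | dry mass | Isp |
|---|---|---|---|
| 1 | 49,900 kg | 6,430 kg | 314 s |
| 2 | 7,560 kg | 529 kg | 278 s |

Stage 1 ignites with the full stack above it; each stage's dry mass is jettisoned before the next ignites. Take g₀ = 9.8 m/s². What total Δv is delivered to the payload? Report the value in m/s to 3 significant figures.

Ignition mass of stage 1 = 49,900+6,430 + 7,560+529 + 1,180 = 65,599 kg.
Stage 1: m₀ = 65,599 kg, m_f = 65,599 − 49,900 = 15,699 kg; Δv = 314×9.8×ln(4.179) = 3077.2×1.4300 ≈ 4400 m/s.
Stage 2: m₀ = 9,269 kg, m_f = 9,269 − 7,560 = 1,709 kg; Δv = 278×9.8×ln(5.424) = 2724.4×1.6908 ≈ 4606 m/s.
Total Δv = 4400 + 4606 = 9006 m/s.

Δv ≈ 9010 m/s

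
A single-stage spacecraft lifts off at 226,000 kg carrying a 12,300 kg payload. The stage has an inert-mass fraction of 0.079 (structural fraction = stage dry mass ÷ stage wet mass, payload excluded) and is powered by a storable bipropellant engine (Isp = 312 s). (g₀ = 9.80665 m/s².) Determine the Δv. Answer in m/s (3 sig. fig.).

Stage wet mass = m₀ − payload = 226,000 − 12,300 = 213,700 kg.
Stage dry mass = ε × stage wet mass = 0.079 × 213,700 = 16,882.3 kg.
Burnout mass m_f = stage dry + payload = 16,882.3 + 12,300 = 29,182.3 kg.
v_e = Isp · g₀ = 312 × 9.80665 = 3059.7 m/s.
Δv = v_e · ln(226,000/29,182.3) = 3059.7 × ln(7.744) = 3059.7 × 2.0470 ≈ 6263 m/s.

Δv ≈ 6260 m/s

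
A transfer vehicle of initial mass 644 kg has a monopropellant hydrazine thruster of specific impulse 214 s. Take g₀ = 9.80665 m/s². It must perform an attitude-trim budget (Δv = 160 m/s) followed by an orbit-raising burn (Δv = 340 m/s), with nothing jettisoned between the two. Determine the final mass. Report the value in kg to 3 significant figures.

v_e = Isp · g₀ = 214 × 9.80665 = 2098.6 m/s.
After the first burn: m = 644 × exp(−160/2098.6) = 644 × 0.92659 = 596.724 kg.
After the second burn: m = 596.724 × exp(−340/2098.6) = 596.724 × 0.85043 = 507.472 kg.

final mass ≈ 507 kg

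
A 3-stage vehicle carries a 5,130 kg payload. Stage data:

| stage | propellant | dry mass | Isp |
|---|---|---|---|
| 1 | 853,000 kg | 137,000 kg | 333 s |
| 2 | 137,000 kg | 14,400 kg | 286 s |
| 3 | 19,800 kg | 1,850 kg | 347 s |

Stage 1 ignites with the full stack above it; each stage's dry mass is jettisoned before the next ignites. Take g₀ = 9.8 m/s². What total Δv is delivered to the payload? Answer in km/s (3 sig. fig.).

Δv ≈ 13.0 km/s

Ignition mass of stage 1 = 853,000+137,000 + 137,000+14,400 + 19,800+1,850 + 5,130 = 1,168,180 kg.
Stage 1: m₀ = 1,168,180 kg, m_f = 1,168,180 − 853,000 = 315,180 kg; Δv = 333×9.8×ln(3.706) = 3263.4×1.3101 ≈ 4275 m/s.
Stage 2: m₀ = 178,180 kg, m_f = 178,180 − 137,000 = 41,180 kg; Δv = 286×9.8×ln(4.327) = 2802.8×1.4648 ≈ 4106 m/s.
Stage 3: m₀ = 26,780 kg, m_f = 26,780 − 19,800 = 6,980 kg; Δv = 347×9.8×ln(3.837) = 3400.6×1.3446 ≈ 4572 m/s.
Total Δv = 4275 + 4106 + 4572 = 12953 m/s.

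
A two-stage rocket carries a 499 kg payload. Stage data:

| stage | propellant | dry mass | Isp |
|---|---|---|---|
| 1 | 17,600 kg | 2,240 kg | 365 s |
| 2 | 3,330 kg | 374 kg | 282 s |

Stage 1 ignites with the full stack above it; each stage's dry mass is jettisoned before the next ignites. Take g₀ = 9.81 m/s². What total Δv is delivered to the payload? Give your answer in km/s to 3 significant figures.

Δv ≈ 9.06 km/s

Ignition mass of stage 1 = 17,600+2,240 + 3,330+374 + 499 = 24,043 kg.
Stage 1: m₀ = 24,043 kg, m_f = 24,043 − 17,600 = 6,443 kg; Δv = 365×9.81×ln(3.732) = 3580.7×1.3168 ≈ 4715 m/s.
Stage 2: m₀ = 4,203 kg, m_f = 4,203 − 3,330 = 873 kg; Δv = 282×9.81×ln(4.814) = 2766.4×1.5716 ≈ 4348 m/s.
Total Δv = 4715 + 4348 = 9063 m/s.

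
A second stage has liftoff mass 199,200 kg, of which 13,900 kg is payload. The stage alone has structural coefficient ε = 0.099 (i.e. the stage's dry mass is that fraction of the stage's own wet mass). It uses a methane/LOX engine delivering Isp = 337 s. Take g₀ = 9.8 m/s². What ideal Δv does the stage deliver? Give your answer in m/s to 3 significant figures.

Stage wet mass = m₀ − payload = 199,200 − 13,900 = 185,300 kg.
Stage dry mass = ε × stage wet mass = 0.099 × 185,300 = 18,344.7 kg.
Burnout mass m_f = stage dry + payload = 18,344.7 + 13,900 = 32,244.7 kg.
v_e = Isp · g₀ = 337 × 9.8 = 3302.6 m/s.
Δv = v_e · ln(199,200/32,244.7) = 3302.6 × ln(6.178) = 3302.6 × 1.8210 ≈ 6014 m/s.

Δv ≈ 6010 m/s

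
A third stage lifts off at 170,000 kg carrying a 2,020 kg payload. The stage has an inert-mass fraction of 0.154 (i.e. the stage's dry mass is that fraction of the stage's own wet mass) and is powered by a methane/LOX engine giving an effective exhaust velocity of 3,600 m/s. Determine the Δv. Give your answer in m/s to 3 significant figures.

Stage wet mass = m₀ − payload = 170,000 − 2,020 = 167,980 kg.
Stage dry mass = ε × stage wet mass = 0.154 × 167,980 = 25,868.9 kg.
Burnout mass m_f = stage dry + payload = 25,868.9 + 2,020 = 27,888.9 kg.
Δv = v_e · ln(170,000/27,888.9) = 3600.0 × ln(6.096) = 3600.0 × 1.8076 ≈ 6507 m/s.

Δv ≈ 6510 m/s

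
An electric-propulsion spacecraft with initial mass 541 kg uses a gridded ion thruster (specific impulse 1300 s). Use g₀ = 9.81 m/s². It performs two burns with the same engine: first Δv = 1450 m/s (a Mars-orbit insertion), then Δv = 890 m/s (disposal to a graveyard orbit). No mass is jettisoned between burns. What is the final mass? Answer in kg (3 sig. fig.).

final mass ≈ 450 kg

v_e = Isp · g₀ = 1300 × 9.81 = 12753.0 m/s.
After the first burn: m = 541 × exp(−1450/12753.0) = 541 × 0.89253 = 482.859 kg.
After the second burn: m = 482.859 × exp(−890/12753.0) = 482.859 × 0.93259 = 450.309 kg.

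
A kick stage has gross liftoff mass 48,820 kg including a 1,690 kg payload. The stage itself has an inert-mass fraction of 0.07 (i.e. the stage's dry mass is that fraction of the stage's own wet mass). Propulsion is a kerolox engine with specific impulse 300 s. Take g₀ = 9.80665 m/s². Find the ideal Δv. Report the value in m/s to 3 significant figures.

Stage wet mass = m₀ − payload = 48,820 − 1,690 = 47,130 kg.
Stage dry mass = ε × stage wet mass = 0.07 × 47,130 = 3,299.1 kg.
Burnout mass m_f = stage dry + payload = 3,299.1 + 1,690 = 4,989.1 kg.
v_e = Isp · g₀ = 300 × 9.80665 = 2942.0 m/s.
Using Δv = v_e ln(m₀/m_f): Δv = v_e · ln(48,820/4,989.1) = 2942.0 × ln(9.785) = 2942.0 × 2.2809 ≈ 6710 m/s.

Δv ≈ 6710 m/s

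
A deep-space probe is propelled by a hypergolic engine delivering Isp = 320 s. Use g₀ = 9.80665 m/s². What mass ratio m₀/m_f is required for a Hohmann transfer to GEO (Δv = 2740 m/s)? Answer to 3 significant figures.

mass ratio ≈ 2.39

v_e = Isp · g₀ = 320 × 9.80665 = 3138.1 m/s.
From the ideal rocket equation, m₀/m_f = exp(Δv / v_e) = exp(2740 / 3138.1) = exp(0.8731) = 2.3944.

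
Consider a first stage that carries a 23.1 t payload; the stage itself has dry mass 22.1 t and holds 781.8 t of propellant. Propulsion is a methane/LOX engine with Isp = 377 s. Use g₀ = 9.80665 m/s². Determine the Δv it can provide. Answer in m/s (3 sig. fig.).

Δv ≈ 10700 m/s

v_e = Isp · g₀ = 377 × 9.80665 = 3697.1 m/s.
m₀ = payload + dry + propellant = 23.1 + 22.1 + 781.8 = 827 t.
m_f = payload + dry = 23.1 + 22.1 = 45.2 t.
From the ideal rocket equation, Δv = v_e · ln(m₀/m_f) = 3697.1 × ln(18.3) = 3697.1 × 2.9067 ≈ 10746.4 m/s.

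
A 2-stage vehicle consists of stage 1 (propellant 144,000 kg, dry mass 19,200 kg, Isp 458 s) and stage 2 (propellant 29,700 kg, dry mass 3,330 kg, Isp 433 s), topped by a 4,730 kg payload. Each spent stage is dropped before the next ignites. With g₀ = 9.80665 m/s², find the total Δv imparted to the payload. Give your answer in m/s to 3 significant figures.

Ignition mass of stage 1 = 144,000+19,200 + 29,700+3,330 + 4,730 = 200,960 kg.
Stage 1: m₀ = 200,960 kg, m_f = 200,960 − 144,000 = 56,960 kg; Δv = 458×9.80665×ln(3.528) = 4491.4×1.2608 ≈ 5663 m/s.
Stage 2: m₀ = 37,760 kg, m_f = 37,760 − 29,700 = 8,060 kg; Δv = 433×9.80665×ln(4.685) = 4246.3×1.5443 ≈ 6558 m/s.
Total Δv = 5663 + 6558 = 12221 m/s.

Δv ≈ 12200 m/s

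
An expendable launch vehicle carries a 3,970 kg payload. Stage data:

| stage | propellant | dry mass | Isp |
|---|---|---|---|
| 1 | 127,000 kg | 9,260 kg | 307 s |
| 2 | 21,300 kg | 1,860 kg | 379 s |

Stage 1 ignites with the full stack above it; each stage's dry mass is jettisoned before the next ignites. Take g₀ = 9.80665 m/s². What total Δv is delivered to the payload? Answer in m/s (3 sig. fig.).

Δv ≈ 10200 m/s

Ignition mass of stage 1 = 127,000+9,260 + 21,300+1,860 + 3,970 = 163,390 kg.
Stage 1: m₀ = 163,390 kg, m_f = 163,390 − 127,000 = 36,390 kg; Δv = 307×9.80665×ln(4.49) = 3010.6×1.5018 ≈ 4522 m/s.
Stage 2: m₀ = 27,130 kg, m_f = 27,130 − 21,300 = 5,830 kg; Δv = 379×9.80665×ln(4.654) = 3716.7×1.5376 ≈ 5715 m/s.
Total Δv = 4522 + 5715 = 10237 m/s.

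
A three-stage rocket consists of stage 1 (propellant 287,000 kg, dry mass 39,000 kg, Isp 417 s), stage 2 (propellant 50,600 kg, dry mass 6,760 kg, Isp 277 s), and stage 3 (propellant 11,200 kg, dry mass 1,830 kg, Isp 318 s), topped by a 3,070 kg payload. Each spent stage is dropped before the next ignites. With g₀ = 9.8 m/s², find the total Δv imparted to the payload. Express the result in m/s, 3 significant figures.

Δv ≈ 12100 m/s

Ignition mass of stage 1 = 287,000+39,000 + 50,600+6,760 + 11,200+1,830 + 3,070 = 399,460 kg.
Stage 1: m₀ = 399,460 kg, m_f = 399,460 − 287,000 = 112,460 kg; Δv = 417×9.8×ln(3.552) = 4086.6×1.2675 ≈ 5180 m/s.
Stage 2: m₀ = 73,460 kg, m_f = 73,460 − 50,600 = 22,860 kg; Δv = 277×9.8×ln(3.213) = 2714.6×1.1674 ≈ 3169 m/s.
Stage 3: m₀ = 16,100 kg, m_f = 16,100 − 11,200 = 4,900 kg; Δv = 318×9.8×ln(3.286) = 3116.4×1.1896 ≈ 3707 m/s.
Total Δv = 5180 + 3169 + 3707 = 12056 m/s.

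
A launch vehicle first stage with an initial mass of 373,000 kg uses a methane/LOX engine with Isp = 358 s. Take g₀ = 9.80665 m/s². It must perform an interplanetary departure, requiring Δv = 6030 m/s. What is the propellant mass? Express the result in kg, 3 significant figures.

v_e = Isp · g₀ = 358 × 9.80665 = 3510.8 m/s.
Using Δv = v_e ln(m₀/m_f): m₀/m_f = exp(Δv / v_e) = exp(6030 / 3510.8) = exp(1.7176) = 5.5710.
m_f = 373,000 / 5.5710 = 66,953.9 kg, so propellant = m₀ − m_f = 373,000 − 66,953.9 = 306,046.1 kg.

propellant mass ≈ 306000 kg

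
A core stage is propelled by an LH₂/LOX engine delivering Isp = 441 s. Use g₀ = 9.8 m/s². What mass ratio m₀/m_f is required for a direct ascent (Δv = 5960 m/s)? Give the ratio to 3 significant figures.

mass ratio ≈ 3.97

v_e = Isp · g₀ = 441 × 9.8 = 4321.8 m/s.
Rocket equation: m₀/m_f = exp(Δv / v_e) = exp(5960 / 4321.8) = exp(1.3791) = 3.9711.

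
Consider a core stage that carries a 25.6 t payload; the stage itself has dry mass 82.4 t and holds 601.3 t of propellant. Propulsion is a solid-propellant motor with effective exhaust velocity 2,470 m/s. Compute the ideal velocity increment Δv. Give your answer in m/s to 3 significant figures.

m₀ = payload + dry + propellant = 25.6 + 82.4 + 601.3 = 709.3 t.
m_f = payload + dry = 25.6 + 82.4 = 108 t.
Δv = v_e · ln(m₀/m_f) = 2470.0 × ln(6.568) = 2470.0 × 1.8821 ≈ 4648.9 m/s.

Δv ≈ 4650 m/s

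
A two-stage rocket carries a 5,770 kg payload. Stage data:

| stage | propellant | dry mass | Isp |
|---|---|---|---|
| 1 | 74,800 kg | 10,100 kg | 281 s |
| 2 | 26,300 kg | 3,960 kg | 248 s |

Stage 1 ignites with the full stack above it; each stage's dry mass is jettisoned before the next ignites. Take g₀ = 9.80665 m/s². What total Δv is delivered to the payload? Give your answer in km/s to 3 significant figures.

Δv ≈ 5.84 km/s

Ignition mass of stage 1 = 74,800+10,100 + 26,300+3,960 + 5,770 = 120,930 kg.
Stage 1: m₀ = 120,930 kg, m_f = 120,930 − 74,800 = 46,130 kg; Δv = 281×9.80665×ln(2.622) = 2755.7×0.9637 ≈ 2656 m/s.
Stage 2: m₀ = 36,030 kg, m_f = 36,030 − 26,300 = 9,730 kg; Δv = 248×9.80665×ln(3.703) = 2432.0×1.3091 ≈ 3184 m/s.
Total Δv = 2656 + 3184 = 5840 m/s.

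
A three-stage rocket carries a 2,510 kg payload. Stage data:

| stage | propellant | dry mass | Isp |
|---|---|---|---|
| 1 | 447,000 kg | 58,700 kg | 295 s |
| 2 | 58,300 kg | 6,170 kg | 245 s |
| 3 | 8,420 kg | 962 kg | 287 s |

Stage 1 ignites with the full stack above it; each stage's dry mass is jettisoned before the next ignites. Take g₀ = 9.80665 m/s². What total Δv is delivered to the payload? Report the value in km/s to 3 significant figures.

Ignition mass of stage 1 = 447,000+58,700 + 58,300+6,170 + 8,420+962 + 2,510 = 582,062 kg.
Stage 1: m₀ = 582,062 kg, m_f = 582,062 − 447,000 = 135,062 kg; Δv = 295×9.80665×ln(4.31) = 2893.0×1.4608 ≈ 4226 m/s.
Stage 2: m₀ = 76,362 kg, m_f = 76,362 − 58,300 = 18,062 kg; Δv = 245×9.80665×ln(4.228) = 2402.6×1.4417 ≈ 3464 m/s.
Stage 3: m₀ = 11,892 kg, m_f = 11,892 − 8,420 = 3,472 kg; Δv = 287×9.80665×ln(3.425) = 2814.5×1.2311 ≈ 3465 m/s.
Total Δv = 4226 + 3464 + 3465 = 11155 m/s.

Δv ≈ 11.2 km/s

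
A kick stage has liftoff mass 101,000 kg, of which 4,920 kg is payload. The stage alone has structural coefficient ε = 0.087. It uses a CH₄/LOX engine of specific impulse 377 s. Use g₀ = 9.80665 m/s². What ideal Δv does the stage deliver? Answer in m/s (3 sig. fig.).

Δv ≈ 7500 m/s

Stage wet mass = m₀ − payload = 101,000 − 4,920 = 96,080 kg.
Stage dry mass = ε × stage wet mass = 0.087 × 96,080 = 8,358.96 kg.
Burnout mass m_f = stage dry + payload = 8,358.96 + 4,920 = 13,278.96 kg.
v_e = Isp · g₀ = 377 × 9.80665 = 3697.1 m/s.
From the ideal rocket equation, Δv = v_e · ln(101,000/13,278.96) = 3697.1 × ln(7.606) = 3697.1 × 2.0289 ≈ 7501 m/s.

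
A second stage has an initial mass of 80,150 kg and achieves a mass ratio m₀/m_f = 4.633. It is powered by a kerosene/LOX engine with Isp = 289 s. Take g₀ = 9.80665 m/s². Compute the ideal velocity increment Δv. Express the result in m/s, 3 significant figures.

Δv ≈ 4350 m/s

v_e = Isp · g₀ = 289 × 9.80665 = 2834.1 m/s.
Δv = v_e · ln(4.633) = 2834.1 × 1.5332 ≈ 4345.3 m/s.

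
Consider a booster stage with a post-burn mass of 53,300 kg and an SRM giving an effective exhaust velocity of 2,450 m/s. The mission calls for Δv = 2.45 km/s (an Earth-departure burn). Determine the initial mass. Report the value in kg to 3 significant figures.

initial mass ≈ 145000 kg

Rocket equation: m₀/m_f = exp(Δv / v_e) = exp(2450 / 2450.0) = exp(1.0000) = 2.7183.
m₀ = m_f × 2.7183 = 53,300 × 2.7183 = 144,885 kg.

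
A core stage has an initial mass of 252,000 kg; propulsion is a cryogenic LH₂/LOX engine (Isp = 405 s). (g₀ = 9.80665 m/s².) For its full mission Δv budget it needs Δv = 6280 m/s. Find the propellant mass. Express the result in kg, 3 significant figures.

v_e = Isp · g₀ = 405 × 9.80665 = 3971.7 m/s.
m₀/m_f = exp(Δv / v_e) = exp(6280 / 3971.7) = exp(1.5812) = 4.8607.
m_f = 252,000 / 4.8607 = 51,844.4 kg, so propellant = m₀ − m_f = 252,000 − 51,844.4 = 200,155.6 kg.

propellant mass ≈ 200000 kg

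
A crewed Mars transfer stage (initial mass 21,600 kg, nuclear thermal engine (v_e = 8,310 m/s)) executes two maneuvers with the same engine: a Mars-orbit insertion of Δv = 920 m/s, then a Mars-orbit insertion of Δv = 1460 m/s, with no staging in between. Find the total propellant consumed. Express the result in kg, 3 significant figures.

total propellant consumed ≈ 5380 kg

After the first burn: m = 21600 × exp(−920/8310.0) = 21600 × 0.89520 = 19,336.3 kg.
After the second burn: m = 19,336.3 × exp(−1460/8310.0) = 19,336.3 × 0.83888 = 16,220.8 kg.
Total propellant = m₀ − m_final = 21600 − 16,220.8 = 5,379.2 kg.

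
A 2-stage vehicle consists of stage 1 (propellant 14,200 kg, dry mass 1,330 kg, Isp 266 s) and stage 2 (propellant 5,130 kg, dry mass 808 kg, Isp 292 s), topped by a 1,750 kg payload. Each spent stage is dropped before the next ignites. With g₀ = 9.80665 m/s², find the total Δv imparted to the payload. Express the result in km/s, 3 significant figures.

Ignition mass of stage 1 = 14,200+1,330 + 5,130+808 + 1,750 = 23,218 kg.
Stage 1: m₀ = 23,218 kg, m_f = 23,218 − 14,200 = 9,018 kg; Δv = 266×9.80665×ln(2.575) = 2608.6×0.9457 ≈ 2467 m/s.
Stage 2: m₀ = 7,688 kg, m_f = 7,688 − 5,130 = 2,558 kg; Δv = 292×9.80665×ln(3.005) = 2863.5×1.1004 ≈ 3151 m/s.
Total Δv = 2467 + 3151 = 5618 m/s.

Δv ≈ 5.62 km/s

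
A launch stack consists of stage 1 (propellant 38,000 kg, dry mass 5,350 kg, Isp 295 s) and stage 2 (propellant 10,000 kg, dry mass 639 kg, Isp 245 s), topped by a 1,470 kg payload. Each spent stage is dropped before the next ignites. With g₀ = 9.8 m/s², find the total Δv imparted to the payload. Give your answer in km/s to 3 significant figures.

Ignition mass of stage 1 = 38,000+5,350 + 10,000+639 + 1,470 = 55,459 kg.
Stage 1: m₀ = 55,459 kg, m_f = 55,459 − 38,000 = 17,459 kg; Δv = 295×9.8×ln(3.177) = 2891.0×1.1558 ≈ 3341 m/s.
Stage 2: m₀ = 12,109 kg, m_f = 12,109 − 10,000 = 2,109 kg; Δv = 245×9.8×ln(5.742) = 2401.0×1.7477 ≈ 4196 m/s.
Total Δv = 3341 + 4196 = 7537 m/s.

Δv ≈ 7.54 km/s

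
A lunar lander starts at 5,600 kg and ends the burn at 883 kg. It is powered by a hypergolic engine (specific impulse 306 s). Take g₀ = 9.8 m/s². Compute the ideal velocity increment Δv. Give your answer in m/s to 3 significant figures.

Δv ≈ 5540 m/s

v_e = Isp · g₀ = 306 × 9.8 = 2998.8 m/s.
Δv = v_e · ln(m₀/m_f) = 2998.8 × ln(6.342) = 2998.8 × 1.8472 ≈ 5539.4 m/s.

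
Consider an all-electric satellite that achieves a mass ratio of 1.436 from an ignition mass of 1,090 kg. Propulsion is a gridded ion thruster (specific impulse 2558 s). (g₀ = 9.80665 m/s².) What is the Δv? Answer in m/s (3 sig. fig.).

Δv ≈ 9080 m/s

v_e = Isp · g₀ = 2558 × 9.80665 = 25085.4 m/s.
Using Δv = v_e ln(m₀/m_f): Δv = v_e · ln(1.436) = 25085.4 × 0.3619 ≈ 9077.4 m/s.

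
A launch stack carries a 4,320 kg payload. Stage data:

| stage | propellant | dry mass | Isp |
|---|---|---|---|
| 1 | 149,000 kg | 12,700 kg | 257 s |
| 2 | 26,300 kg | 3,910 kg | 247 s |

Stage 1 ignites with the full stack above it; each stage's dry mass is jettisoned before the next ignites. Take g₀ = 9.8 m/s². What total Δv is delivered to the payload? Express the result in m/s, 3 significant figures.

Ignition mass of stage 1 = 149,000+12,700 + 26,300+3,910 + 4,320 = 196,230 kg.
Stage 1: m₀ = 196,230 kg, m_f = 196,230 − 149,000 = 47,230 kg; Δv = 257×9.8×ln(4.155) = 2518.6×1.4243 ≈ 3587 m/s.
Stage 2: m₀ = 34,530 kg, m_f = 34,530 − 26,300 = 8,230 kg; Δv = 247×9.8×ln(4.196) = 2420.6×1.4340 ≈ 3471 m/s.
Total Δv = 3587 + 3471 = 7058 m/s.

Δv ≈ 7060 m/s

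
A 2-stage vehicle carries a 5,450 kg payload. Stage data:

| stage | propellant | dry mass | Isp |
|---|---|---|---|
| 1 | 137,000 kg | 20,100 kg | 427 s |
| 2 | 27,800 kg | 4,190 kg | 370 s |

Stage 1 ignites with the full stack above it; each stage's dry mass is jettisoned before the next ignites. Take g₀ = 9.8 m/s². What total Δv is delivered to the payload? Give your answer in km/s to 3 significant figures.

Δv ≈ 10.0 km/s

Ignition mass of stage 1 = 137,000+20,100 + 27,800+4,190 + 5,450 = 194,540 kg.
Stage 1: m₀ = 194,540 kg, m_f = 194,540 − 137,000 = 57,540 kg; Δv = 427×9.8×ln(3.381) = 4184.6×1.2182 ≈ 5098 m/s.
Stage 2: m₀ = 37,440 kg, m_f = 37,440 − 27,800 = 9,640 kg; Δv = 370×9.8×ln(3.884) = 3626.0×1.3568 ≈ 4920 m/s.
Total Δv = 5098 + 4920 = 10018 m/s.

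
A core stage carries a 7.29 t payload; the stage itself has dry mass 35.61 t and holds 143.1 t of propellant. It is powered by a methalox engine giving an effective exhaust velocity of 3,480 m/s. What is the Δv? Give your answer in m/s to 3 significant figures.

Δv ≈ 5100 m/s

m₀ = payload + dry + propellant = 7.29 + 35.61 + 143.1 = 186 t.
m_f = payload + dry = 7.29 + 35.61 = 42.9 t.
Rocket equation: Δv = v_e · ln(m₀/m_f) = 3480.0 × ln(4.336) = 3480.0 × 1.4669 ≈ 5104.7 m/s.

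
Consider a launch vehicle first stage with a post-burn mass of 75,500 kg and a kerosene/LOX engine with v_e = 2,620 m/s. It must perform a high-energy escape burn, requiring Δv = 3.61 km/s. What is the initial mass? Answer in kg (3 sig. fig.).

m₀/m_f = exp(Δv / v_e) = exp(3610 / 2620.0) = exp(1.3779) = 3.9664.
m₀ = m_f × 3.9664 = 75,500 × 3.9664 = 299,463 kg.

initial mass ≈ 299000 kg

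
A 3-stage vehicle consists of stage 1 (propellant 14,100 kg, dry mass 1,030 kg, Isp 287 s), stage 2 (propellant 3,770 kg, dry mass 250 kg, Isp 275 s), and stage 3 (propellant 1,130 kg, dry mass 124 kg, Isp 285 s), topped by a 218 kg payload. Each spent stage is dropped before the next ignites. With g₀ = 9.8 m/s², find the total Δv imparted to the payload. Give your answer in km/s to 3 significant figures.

Δv ≈ 10.4 km/s

Ignition mass of stage 1 = 14,100+1,030 + 3,770+250 + 1,130+124 + 218 = 20,622 kg.
Stage 1: m₀ = 20,622 kg, m_f = 20,622 − 14,100 = 6,522 kg; Δv = 287×9.8×ln(3.162) = 2812.6×1.1512 ≈ 3238 m/s.
Stage 2: m₀ = 5,492 kg, m_f = 5,492 − 3,770 = 1,722 kg; Δv = 275×9.8×ln(3.189) = 2695.0×1.1598 ≈ 3126 m/s.
Stage 3: m₀ = 1,472 kg, m_f = 1,472 − 1,130 = 342 kg; Δv = 285×9.8×ln(4.304) = 2793.0×1.4596 ≈ 4077 m/s.
Total Δv = 3238 + 3126 + 4077 = 10441 m/s.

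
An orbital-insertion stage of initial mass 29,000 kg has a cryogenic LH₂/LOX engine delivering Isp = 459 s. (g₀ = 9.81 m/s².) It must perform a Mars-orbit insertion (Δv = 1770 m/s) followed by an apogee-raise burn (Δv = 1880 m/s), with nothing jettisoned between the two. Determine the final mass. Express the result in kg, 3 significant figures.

final mass ≈ 12900 kg

v_e = Isp · g₀ = 459 × 9.81 = 4502.8 m/s.
After the first burn: m = 29000 × exp(−1770/4502.8) = 29000 × 0.67497 = 19,574.1 kg.
After the second burn: m = 19,574.1 × exp(−1880/4502.8) = 19,574.1 × 0.65868 = 12,893.1 kg.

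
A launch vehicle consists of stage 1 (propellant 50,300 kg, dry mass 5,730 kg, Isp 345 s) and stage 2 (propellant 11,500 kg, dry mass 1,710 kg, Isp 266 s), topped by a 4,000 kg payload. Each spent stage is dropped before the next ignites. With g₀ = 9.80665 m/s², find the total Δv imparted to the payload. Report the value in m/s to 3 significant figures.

Ignition mass of stage 1 = 50,300+5,730 + 11,500+1,710 + 4,000 = 73,240 kg.
Stage 1: m₀ = 73,240 kg, m_f = 73,240 − 50,300 = 22,940 kg; Δv = 345×9.80665×ln(3.193) = 3383.3×1.1609 ≈ 3928 m/s.
Stage 2: m₀ = 17,210 kg, m_f = 17,210 − 11,500 = 5,710 kg; Δv = 266×9.80665×ln(3.014) = 2608.6×1.1033 ≈ 2878 m/s.
Total Δv = 3928 + 2878 = 6806 m/s.

Δv ≈ 6810 m/s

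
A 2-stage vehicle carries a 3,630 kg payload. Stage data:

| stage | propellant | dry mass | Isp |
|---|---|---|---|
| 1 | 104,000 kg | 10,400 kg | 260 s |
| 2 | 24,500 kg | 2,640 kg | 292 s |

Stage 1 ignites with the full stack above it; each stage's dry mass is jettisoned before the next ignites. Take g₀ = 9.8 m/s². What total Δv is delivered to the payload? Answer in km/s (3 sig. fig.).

Δv ≈ 7.76 km/s

Ignition mass of stage 1 = 104,000+10,400 + 24,500+2,640 + 3,630 = 145,170 kg.
Stage 1: m₀ = 145,170 kg, m_f = 145,170 − 104,000 = 41,170 kg; Δv = 260×9.8×ln(3.526) = 2548.0×1.2602 ≈ 3211 m/s.
Stage 2: m₀ = 30,770 kg, m_f = 30,770 − 24,500 = 6,270 kg; Δv = 292×9.8×ln(4.907) = 2861.6×1.5908 ≈ 4552 m/s.
Total Δv = 3211 + 4552 = 7763 m/s.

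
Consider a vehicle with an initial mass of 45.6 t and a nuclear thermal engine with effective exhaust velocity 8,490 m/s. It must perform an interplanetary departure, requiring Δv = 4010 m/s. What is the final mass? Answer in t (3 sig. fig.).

final mass ≈ 28.4 t

m₀/m_f = exp(Δv / v_e) = exp(4010 / 8490.0) = exp(0.4723) = 1.6037.
m_f = m₀ / 1.6037 = 45.6 / 1.6037 = 28.4342 t.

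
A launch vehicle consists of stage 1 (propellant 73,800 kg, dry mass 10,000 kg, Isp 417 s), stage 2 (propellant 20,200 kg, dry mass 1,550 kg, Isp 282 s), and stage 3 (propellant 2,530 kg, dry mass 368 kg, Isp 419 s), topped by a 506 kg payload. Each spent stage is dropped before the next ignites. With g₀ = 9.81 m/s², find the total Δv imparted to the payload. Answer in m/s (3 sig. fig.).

Ignition mass of stage 1 = 73,800+10,000 + 20,200+1,550 + 2,530+368 + 506 = 108,954 kg.
Stage 1: m₀ = 108,954 kg, m_f = 108,954 − 73,800 = 35,154 kg; Δv = 417×9.81×ln(3.099) = 4090.8×1.1312 ≈ 4627 m/s.
Stage 2: m₀ = 25,154 kg, m_f = 25,154 − 20,200 = 4,954 kg; Δv = 282×9.81×ln(5.078) = 2766.4×1.6248 ≈ 4495 m/s.
Stage 3: m₀ = 3,404 kg, m_f = 3,404 − 2,530 = 874 kg; Δv = 419×9.81×ln(3.895) = 4110.4×1.3596 ≈ 5589 m/s.
Total Δv = 4627 + 4495 + 5589 = 14711 m/s.

Δv ≈ 14700 m/s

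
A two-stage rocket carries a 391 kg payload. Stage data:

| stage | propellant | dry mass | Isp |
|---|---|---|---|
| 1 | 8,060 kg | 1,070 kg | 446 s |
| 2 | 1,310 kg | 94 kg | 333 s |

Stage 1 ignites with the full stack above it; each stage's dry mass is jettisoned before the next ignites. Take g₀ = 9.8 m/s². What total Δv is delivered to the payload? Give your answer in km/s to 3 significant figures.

Ignition mass of stage 1 = 8,060+1,070 + 1,310+94 + 391 = 10,925 kg.
Stage 1: m₀ = 10,925 kg, m_f = 10,925 − 8,060 = 2,865 kg; Δv = 446×9.8×ln(3.813) = 4370.8×1.3385 ≈ 5850 m/s.
Stage 2: m₀ = 1,795 kg, m_f = 1,795 − 1,310 = 485 kg; Δv = 333×9.8×ln(3.701) = 3263.4×1.3086 ≈ 4271 m/s.
Total Δv = 5850 + 4271 = 10121 m/s.

Δv ≈ 10.1 km/s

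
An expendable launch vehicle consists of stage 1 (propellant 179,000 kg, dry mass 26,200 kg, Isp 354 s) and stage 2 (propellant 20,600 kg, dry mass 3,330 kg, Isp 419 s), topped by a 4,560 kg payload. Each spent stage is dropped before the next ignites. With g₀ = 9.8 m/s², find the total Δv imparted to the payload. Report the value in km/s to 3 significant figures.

Ignition mass of stage 1 = 179,000+26,200 + 20,600+3,330 + 4,560 = 233,690 kg.
Stage 1: m₀ = 233,690 kg, m_f = 233,690 − 179,000 = 54,690 kg; Δv = 354×9.8×ln(4.273) = 3469.2×1.4523 ≈ 5038 m/s.
Stage 2: m₀ = 28,490 kg, m_f = 28,490 − 20,600 = 7,890 kg; Δv = 419×9.8×ln(3.611) = 4106.2×1.2840 ≈ 5272 m/s.
Total Δv = 5038 + 5272 = 10310 m/s.

Δv ≈ 10.3 km/s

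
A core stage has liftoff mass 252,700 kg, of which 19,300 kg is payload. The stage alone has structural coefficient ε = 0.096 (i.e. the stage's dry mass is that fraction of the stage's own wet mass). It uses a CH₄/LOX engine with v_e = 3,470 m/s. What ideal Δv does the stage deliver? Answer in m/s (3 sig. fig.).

Stage wet mass = m₀ − payload = 252,700 − 19,300 = 233,400 kg.
Stage dry mass = ε × stage wet mass = 0.096 × 233,400 = 22,406.4 kg.
Burnout mass m_f = stage dry + payload = 22,406.4 + 19,300 = 41,706.4 kg.
Δv = v_e · ln(252,700/41,706.4) = 3470.0 × ln(6.059) = 3470.0 × 1.8015 ≈ 6251 m/s.

Δv ≈ 6250 m/s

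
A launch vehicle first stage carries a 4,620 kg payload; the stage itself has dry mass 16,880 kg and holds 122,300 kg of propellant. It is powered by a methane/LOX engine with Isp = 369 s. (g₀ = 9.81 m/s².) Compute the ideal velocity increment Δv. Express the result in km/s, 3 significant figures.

v_e = Isp · g₀ = 369 × 9.81 = 3619.9 m/s.
m₀ = payload + dry + propellant = 4,620 + 16,880 + 122,300 = 143,800 kg.
m_f = payload + dry = 4,620 + 16,880 = 21,500 kg.
Δv = v_e · ln(m₀/m_f) = 3619.9 × ln(6.688) = 3619.9 × 1.9004 ≈ 6879.1 m/s.

Δv ≈ 6.88 km/s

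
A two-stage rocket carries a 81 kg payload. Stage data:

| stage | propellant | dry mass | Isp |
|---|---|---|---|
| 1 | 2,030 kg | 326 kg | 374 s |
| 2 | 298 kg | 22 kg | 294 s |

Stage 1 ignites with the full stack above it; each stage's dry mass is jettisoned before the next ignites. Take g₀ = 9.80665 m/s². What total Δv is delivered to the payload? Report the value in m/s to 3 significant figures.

Δv ≈ 8810 m/s

Ignition mass of stage 1 = 2,030+326 + 298+22 + 81 = 2,757 kg.
Stage 1: m₀ = 2,757 kg, m_f = 2,757 − 2,030 = 727 kg; Δv = 374×9.80665×ln(3.792) = 3667.7×1.3330 ≈ 4889 m/s.
Stage 2: m₀ = 401 kg, m_f = 401 − 298 = 103 kg; Δv = 294×9.80665×ln(3.893) = 2883.2×1.3592 ≈ 3919 m/s.
Total Δv = 4889 + 3919 = 8808 m/s.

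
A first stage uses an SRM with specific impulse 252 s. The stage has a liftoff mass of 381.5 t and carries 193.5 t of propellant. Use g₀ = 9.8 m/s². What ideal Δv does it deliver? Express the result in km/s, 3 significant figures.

v_e = Isp · g₀ = 252 × 9.8 = 2469.6 m/s.
m_f = m₀ − m_prop = 381.5 − 193.5 = 188 t.
Rocket equation: Δv = v_e · ln(m₀/m_f) = 2469.6 × ln(2.029) = 2469.6 × 0.7077 ≈ 1747.7 m/s.

Δv ≈ 1.75 km/s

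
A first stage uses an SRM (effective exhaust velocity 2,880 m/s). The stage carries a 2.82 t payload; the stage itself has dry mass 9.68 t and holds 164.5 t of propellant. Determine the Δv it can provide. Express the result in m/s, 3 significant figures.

Δv ≈ 7630 m/s

m₀ = payload + dry + propellant = 2.82 + 9.68 + 164.5 = 177 t.
m_f = payload + dry = 2.82 + 9.68 = 12.5 t.
From the ideal rocket equation, Δv = v_e · ln(m₀/m_f) = 2880.0 × ln(14.16) = 2880.0 × 2.6504 ≈ 7633.2 m/s.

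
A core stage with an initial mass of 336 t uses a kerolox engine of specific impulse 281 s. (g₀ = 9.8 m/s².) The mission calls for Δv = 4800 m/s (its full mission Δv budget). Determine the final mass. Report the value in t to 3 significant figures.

v_e = Isp · g₀ = 281 × 9.8 = 2753.8 m/s.
From the ideal rocket equation, m₀/m_f = exp(Δv / v_e) = exp(4800 / 2753.8) = exp(1.7430) = 5.7147.
m_f = m₀ / 5.7147 = 336 / 5.7147 = 58.7957 t.

final mass ≈ 58.8 t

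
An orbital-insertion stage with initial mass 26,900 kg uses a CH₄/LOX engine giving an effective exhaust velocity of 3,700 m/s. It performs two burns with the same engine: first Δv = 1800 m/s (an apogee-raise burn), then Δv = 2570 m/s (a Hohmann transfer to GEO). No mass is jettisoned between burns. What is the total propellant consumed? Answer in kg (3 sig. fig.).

total propellant consumed ≈ 18600 kg

After the first burn: m = 26900 × exp(−1800/3700.0) = 26900 × 0.61478 = 16,537.6 kg.
After the second burn: m = 16,537.6 × exp(−2570/3700.0) = 16,537.6 × 0.49928 = 8,256.89 kg.
Total propellant = m₀ − m_final = 26900 − 8,256.89 = 18,643.11 kg.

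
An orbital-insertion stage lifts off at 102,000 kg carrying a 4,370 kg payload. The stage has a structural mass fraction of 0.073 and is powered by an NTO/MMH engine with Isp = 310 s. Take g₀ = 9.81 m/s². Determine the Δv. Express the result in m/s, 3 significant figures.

Δv ≈ 6640 m/s

Stage wet mass = m₀ − payload = 102,000 − 4,370 = 97,630 kg.
Stage dry mass = ε × stage wet mass = 0.073 × 97,630 = 7,126.99 kg.
Burnout mass m_f = stage dry + payload = 7,126.99 + 4,370 = 11,496.99 kg.
v_e = Isp · g₀ = 310 × 9.81 = 3041.1 m/s.
Δv = v_e · ln(102,000/11,496.99) = 3041.1 × ln(8.872) = 3041.1 × 2.1829 ≈ 6638 m/s.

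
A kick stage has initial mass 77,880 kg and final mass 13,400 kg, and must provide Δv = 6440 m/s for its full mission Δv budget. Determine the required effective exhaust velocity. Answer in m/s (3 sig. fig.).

v_e ≈ 3660 m/s

ln(m₀/m_f) = ln(77880/13400) = ln(5.812) = 1.7599.
Rocket equation: v_e = Δv / ln(m₀/m_f) = 6440 / 1.7599 = 3659.3 m/s.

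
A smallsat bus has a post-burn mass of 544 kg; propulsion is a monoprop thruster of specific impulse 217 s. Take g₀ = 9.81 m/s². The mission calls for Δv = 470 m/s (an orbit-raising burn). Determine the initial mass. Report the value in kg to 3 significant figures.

v_e = Isp · g₀ = 217 × 9.81 = 2128.8 m/s.
m₀/m_f = exp(Δv / v_e) = exp(470 / 2128.8) = exp(0.2208) = 1.2471.
m₀ = m_f × 1.2471 = 544 × 1.2471 = 678.422 kg.

initial mass ≈ 678 kg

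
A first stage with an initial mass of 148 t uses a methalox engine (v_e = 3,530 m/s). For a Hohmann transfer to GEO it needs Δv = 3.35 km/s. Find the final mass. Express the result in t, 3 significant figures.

Rocket equation: m₀/m_f = exp(Δv / v_e) = exp(3350 / 3530.0) = exp(0.9490) = 2.5831.
m_f = m₀ / 2.5831 = 148 / 2.5831 = 57.2955 t.

final mass ≈ 57.3 t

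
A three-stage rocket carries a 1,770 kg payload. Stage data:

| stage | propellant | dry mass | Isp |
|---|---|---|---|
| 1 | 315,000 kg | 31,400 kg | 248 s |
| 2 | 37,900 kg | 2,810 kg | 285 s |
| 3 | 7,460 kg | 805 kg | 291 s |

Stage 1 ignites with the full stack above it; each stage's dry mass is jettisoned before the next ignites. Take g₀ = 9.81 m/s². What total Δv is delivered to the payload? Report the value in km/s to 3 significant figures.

Δv ≈ 11.6 km/s

Ignition mass of stage 1 = 315,000+31,400 + 37,900+2,810 + 7,460+805 + 1,770 = 397,145 kg.
Stage 1: m₀ = 397,145 kg, m_f = 397,145 − 315,000 = 82,145 kg; Δv = 248×9.81×ln(4.835) = 2432.9×1.5758 ≈ 3834 m/s.
Stage 2: m₀ = 50,745 kg, m_f = 50,745 − 37,900 = 12,845 kg; Δv = 285×9.81×ln(3.951) = 2795.9×1.3739 ≈ 3841 m/s.
Stage 3: m₀ = 10,035 kg, m_f = 10,035 − 7,460 = 2,575 kg; Δv = 291×9.81×ln(3.897) = 2854.7×1.3602 ≈ 3883 m/s.
Total Δv = 3834 + 3841 + 3883 = 11558 m/s.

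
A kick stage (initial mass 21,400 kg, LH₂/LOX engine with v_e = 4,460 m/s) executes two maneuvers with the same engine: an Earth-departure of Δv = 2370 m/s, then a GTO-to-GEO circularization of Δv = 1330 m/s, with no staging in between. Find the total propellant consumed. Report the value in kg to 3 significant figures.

After the first burn: m = 21400 × exp(−2370/4460.0) = 21400 × 0.58779 = 12,578.7 kg.
After the second burn: m = 12,578.7 × exp(−1330/4460.0) = 12,578.7 × 0.74215 = 9,335.28 kg.
Total propellant = m₀ − m_final = 21400 − 9,335.28 = 12,064.72 kg.

total propellant consumed ≈ 12100 kg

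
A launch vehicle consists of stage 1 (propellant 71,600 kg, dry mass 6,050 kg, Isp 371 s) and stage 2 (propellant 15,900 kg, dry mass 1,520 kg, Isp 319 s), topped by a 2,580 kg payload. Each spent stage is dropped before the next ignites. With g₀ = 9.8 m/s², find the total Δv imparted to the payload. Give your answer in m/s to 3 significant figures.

Ignition mass of stage 1 = 71,600+6,050 + 15,900+1,520 + 2,580 = 97,650 kg.
Stage 1: m₀ = 97,650 kg, m_f = 97,650 − 71,600 = 26,050 kg; Δv = 371×9.8×ln(3.749) = 3635.8×1.3214 ≈ 4804 m/s.
Stage 2: m₀ = 20,000 kg, m_f = 20,000 − 15,900 = 4,100 kg; Δv = 319×9.8×ln(4.878) = 3126.2×1.5847 ≈ 4954 m/s.
Total Δv = 4804 + 4954 = 9758 m/s.

Δv ≈ 9760 m/s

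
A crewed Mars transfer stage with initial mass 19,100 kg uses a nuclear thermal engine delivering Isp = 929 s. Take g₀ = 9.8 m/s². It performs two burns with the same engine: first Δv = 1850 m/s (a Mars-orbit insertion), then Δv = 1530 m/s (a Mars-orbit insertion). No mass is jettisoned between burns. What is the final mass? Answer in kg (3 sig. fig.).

final mass ≈ 13200 kg

v_e = Isp · g₀ = 929 × 9.8 = 9104.2 m/s.
After the first burn: m = 19100 × exp(−1850/9104.2) = 19100 × 0.81611 = 15,587.7 kg.
After the second burn: m = 15,587.7 × exp(−1530/9104.2) = 15,587.7 × 0.84531 = 13,176.4 kg.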